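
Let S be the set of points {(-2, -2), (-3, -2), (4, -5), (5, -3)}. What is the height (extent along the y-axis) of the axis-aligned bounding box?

3

max y = -2, min y = -5, so height = 3.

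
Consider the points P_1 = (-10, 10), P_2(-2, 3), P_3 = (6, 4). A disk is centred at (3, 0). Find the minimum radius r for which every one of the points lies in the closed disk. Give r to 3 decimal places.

The required radius is the distance from (3, 0) to the farthest point.
Squared distances: 269, 34, 25.
Maximum is 269, attained at P_1.
r = √269 ≈ 16.401.

16.401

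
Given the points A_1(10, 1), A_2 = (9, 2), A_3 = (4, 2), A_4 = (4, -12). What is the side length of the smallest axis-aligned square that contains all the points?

14

The bounding box has width 6 and height 14.
An axis-aligned square enclosing the set must have side ≥ max(width, height).
So the minimum side is max(6, 14) = 14.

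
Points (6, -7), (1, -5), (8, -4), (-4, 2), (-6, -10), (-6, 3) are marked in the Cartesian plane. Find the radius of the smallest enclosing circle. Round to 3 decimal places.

8.515

By Welzl's lemma the MEC is supported by two points (diametrically opposite) or three points (on a circumcircle).
The minimum enclosing circle is determined by three boundary points: (8, -4), (-6, -10), (-6, 3).
Their circumcentre is (-0.5, -3.5) with r² = 72.5.
The farthest remaining point (6, -7) is at distance² 54.5 ≤ 72.5.
r = √(72.5) ≈ 8.515.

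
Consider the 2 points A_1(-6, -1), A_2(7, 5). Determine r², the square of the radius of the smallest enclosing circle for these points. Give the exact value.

51.25

The smallest circle enclosing two points has them as diameter endpoints.
Centre = midpoint = (0.5, 2); r² = |A_1A_2|²/4 = 205/4 = 51.25.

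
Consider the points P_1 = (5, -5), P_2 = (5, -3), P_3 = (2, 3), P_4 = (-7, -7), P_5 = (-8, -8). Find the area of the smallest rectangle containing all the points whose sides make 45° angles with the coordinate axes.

In coordinates u = x + y, v = x − y the rectangle is axis-aligned; the map (x,y)→(u,v) scales areas by 2.
u-values: 0, 2, 5, -14, -16; range = 5 − (-16) = 21.
v-values: 10, 8, -1, 0, 0; range = 10 − (-1) = 11.
Area = (21 × 11) / 2 = 115.5.

115.5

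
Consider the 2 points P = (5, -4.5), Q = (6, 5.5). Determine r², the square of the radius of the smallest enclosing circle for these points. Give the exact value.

The smallest circle enclosing two points has them as diameter endpoints.
Centre = midpoint = (5.5, 0.5); r² = |PQ|²/4 = 101/4 = 25.25.

25.25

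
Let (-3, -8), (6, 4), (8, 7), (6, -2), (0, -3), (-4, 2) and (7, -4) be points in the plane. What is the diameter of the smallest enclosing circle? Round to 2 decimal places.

By Welzl's lemma the MEC is supported by two points (diametrically opposite) or three points (on a circumcircle).
The farthest pair is (-3, -8)–(8, 7) with squared distance 346. The circle on this segment as diameter has centre (2.5, -0.5) and r² = 346/4 = 86.5.
Check (6, 4): distance² to centre = 32.5 ≤ 86.5, so it lies inside.
All remaining points lie in this disk, and no smaller disk contains both endpoints, so this is the minimum enclosing circle.
Diameter = 2r = 2√(86.5) ≈ 18.60.

18.60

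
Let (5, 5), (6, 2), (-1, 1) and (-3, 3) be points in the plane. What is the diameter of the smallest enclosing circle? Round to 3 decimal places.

By Welzl's lemma the MEC is supported by two points (diametrically opposite) or three points (on a circumcircle).
The farthest pair is (6, 2)–(-3, 3) with squared distance 82. The circle on this segment as diameter has centre (1.5, 2.5) and r² = 82/4 = 20.5.
Check (5, 5): distance² to centre = 18.5 ≤ 20.5, so it lies inside.
All remaining points lie in this disk, and no smaller disk contains both endpoints, so this is the minimum enclosing circle.
Diameter = 2r = 2√(20.5) ≈ 9.055.

9.055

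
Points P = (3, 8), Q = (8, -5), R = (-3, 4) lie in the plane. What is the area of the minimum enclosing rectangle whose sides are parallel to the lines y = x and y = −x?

100

In coordinates u = x + y, v = x − y the rectangle is axis-aligned; the map (x,y)→(u,v) scales areas by 2.
u-values: 11, 3, 1; range = 11 − 1 = 10.
v-values: -5, 13, -7; range = 13 − (-7) = 20.
Area = (10 × 20) / 2 = 100.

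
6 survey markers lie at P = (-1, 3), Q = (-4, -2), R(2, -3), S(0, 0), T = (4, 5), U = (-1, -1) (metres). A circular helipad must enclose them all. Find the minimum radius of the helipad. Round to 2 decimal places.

By Welzl's lemma the MEC is supported by two points (diametrically opposite) or three points (on a circumcircle).
The farthest pair is Q–T with squared distance 113. The circle on this segment as diameter has centre (0, 1.5) and r² = 113/4 = 28.25.
Check P: distance² to centre = 3.25 ≤ 28.25, so it lies inside.
All remaining points lie in this disk, and no smaller disk contains both endpoints, so this is the minimum enclosing circle.
r = √(28.25) ≈ 5.32.

5.32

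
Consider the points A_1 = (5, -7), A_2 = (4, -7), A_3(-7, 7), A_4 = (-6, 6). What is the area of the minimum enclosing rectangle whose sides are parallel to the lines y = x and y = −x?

39

In coordinates u = x + y, v = x − y the rectangle is axis-aligned; the map (x,y)→(u,v) scales areas by 2.
u-values: -2, -3, 0, 0; range = 0 − (-3) = 3.
v-values: 12, 11, -14, -12; range = 12 − (-14) = 26.
Area = (3 × 26) / 2 = 39.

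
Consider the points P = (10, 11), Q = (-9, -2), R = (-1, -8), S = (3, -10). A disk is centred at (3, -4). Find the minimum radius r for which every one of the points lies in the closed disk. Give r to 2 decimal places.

16.55

The required radius is the distance from (3, -4) to the farthest point.
Squared distances: 274, 148, 32, 36.
Maximum is 274, attained at P.
r = √274 ≈ 16.55.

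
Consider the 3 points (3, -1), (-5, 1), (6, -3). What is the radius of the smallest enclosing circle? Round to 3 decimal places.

5.852

Call the three points A, B, C in the order given.
Side lengths²: AB² = 68, AC² = 13, BC² = 137.
Since BC² = 137 ≥ 68 + 13 = 81, the angle opposite BC is not acute, so the smallest enclosing circle has BC as diameter.
Centre = midpoint of BC = (0.5, -1), r² = 137/4 = 34.25.
r = √(34.25) ≈ 5.852.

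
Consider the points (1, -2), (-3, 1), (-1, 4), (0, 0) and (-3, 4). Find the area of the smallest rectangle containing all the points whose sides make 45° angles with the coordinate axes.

25

In coordinates u = x + y, v = x − y the rectangle is axis-aligned; the map (x,y)→(u,v) scales areas by 2.
u-values: -1, -2, 3, 0, 1; range = 3 − (-2) = 5.
v-values: 3, -4, -5, 0, -7; range = 3 − (-7) = 10.
Area = (5 × 10) / 2 = 25.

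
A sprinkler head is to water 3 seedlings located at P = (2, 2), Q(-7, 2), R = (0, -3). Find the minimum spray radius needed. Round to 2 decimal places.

4.63

Side lengths²: PQ² = 81, PR² = 29, QR² = 74.
Since PQ² = 81 < 74 + 29 = 103, the triangle is acute, so the smallest enclosing circle is the circumcircle.
Circumcentre = (-2.5, 0.9), r² = 21.46.
r = √(21.46) ≈ 4.63.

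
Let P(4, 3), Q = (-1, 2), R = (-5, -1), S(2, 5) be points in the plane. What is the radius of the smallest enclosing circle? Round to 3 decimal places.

The farthest pair is P–R with squared distance 97. The circle on this segment as diameter has centre (-0.5, 1) and r² = 97/4 = 24.25.
Check Q: distance² to centre = 1.25 ≤ 24.25, so it lies inside.
All remaining points lie in this disk, and no smaller disk contains both endpoints, so this is the minimum enclosing circle.
r = √(24.25) ≈ 4.924.

4.924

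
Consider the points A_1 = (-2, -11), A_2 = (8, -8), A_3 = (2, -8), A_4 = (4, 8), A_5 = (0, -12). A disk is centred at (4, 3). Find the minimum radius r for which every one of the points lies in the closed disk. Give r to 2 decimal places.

The required radius is the distance from (4, 3) to the farthest point.
Squared distances: 232, 137, 125, 25, 241.
Maximum is 241, attained at A_5.
r = √241 ≈ 15.52.

15.52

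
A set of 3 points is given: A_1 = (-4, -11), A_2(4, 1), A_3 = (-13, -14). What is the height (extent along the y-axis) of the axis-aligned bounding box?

15

max y = 1, min y = -14, so height = 15.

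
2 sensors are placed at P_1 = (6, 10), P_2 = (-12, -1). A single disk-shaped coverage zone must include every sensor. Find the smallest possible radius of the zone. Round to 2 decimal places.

10.55

The smallest circle enclosing two points has them as diameter endpoints.
Centre = midpoint = (-3, 4.5); r² = |P_1P_2|²/4 = 445/4 = 111.25.
r = √(111.25) ≈ 10.55.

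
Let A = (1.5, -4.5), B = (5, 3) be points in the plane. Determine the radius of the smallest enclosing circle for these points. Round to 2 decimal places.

The smallest circle enclosing two points has them as diameter endpoints.
Centre = midpoint = (3.25, -0.75); r² = |AB|²/4 = 68.5/4 = 17.125.
r = √(17.125) ≈ 4.14.

4.14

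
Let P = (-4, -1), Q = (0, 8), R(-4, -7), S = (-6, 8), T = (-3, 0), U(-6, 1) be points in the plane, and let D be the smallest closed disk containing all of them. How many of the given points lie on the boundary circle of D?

3

By Welzl's lemma the MEC is supported by two points (diametrically opposite) or three points (on a circumcircle).
The minimum enclosing circle is determined by three boundary points: Q, R, S.
Their circumcentre is (-3, 23/30) with r² = 55189/900.
The farthest remaining point U is at distance² 8149/900 ≤ 55189/900.
The points at distance exactly r from the centre are Q, R, S — 3 points.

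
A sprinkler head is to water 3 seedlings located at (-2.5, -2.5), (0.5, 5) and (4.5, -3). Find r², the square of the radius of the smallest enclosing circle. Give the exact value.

28565/1296

Call the three points A, B, C in the order given.
Side lengths²: AB² = 65.25, AC² = 49.25, BC² = 80.
Since BC² = 80 < 65.25 + 49.25 = 114.5, the triangle is acute, so the smallest enclosing circle is the circumcircle.
Circumcentre = (11/9, 13/36), r² = 28565/1296.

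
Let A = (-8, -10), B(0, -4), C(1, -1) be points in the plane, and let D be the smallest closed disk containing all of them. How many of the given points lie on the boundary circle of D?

2

Side lengths²: AB² = 100, AC² = 162, BC² = 10.
Since AC² = 162 ≥ 100 + 10 = 110, the angle opposite AC is not acute, so the smallest enclosing circle has AC as diameter.
Centre = midpoint of AC = (-3.5, -5.5), r² = 162/4 = 40.5.
The points at distance exactly r from the centre are A, C — 2 points.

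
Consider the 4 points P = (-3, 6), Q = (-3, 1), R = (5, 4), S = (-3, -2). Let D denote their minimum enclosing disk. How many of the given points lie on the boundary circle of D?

3

The minimum enclosing circle of a finite set is fixed by two of the points (as a diameter) or three (as a circumcircle).
The minimum enclosing circle is determined by three boundary points: P, R, S.
Their circumcentre is (0.25, 2) with r² = 26.5625.
The farthest remaining point Q is at distance² 11.5625 ≤ 26.5625.
The points at distance exactly r from the centre are P, R, S — 3 points.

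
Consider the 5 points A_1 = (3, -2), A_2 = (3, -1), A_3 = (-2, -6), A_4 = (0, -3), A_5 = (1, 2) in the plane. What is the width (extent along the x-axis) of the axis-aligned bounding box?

5

max x = 3, min x = -2, so width = 5.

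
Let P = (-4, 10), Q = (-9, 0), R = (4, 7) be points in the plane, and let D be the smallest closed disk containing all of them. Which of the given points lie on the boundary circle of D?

Q, R

Side lengths²: PQ² = 125, PR² = 73, QR² = 218.
Since QR² = 218 ≥ 125 + 73 = 198, the angle opposite QR is not acute, so the smallest enclosing circle has QR as diameter.
Centre = midpoint of QR = (-2.5, 3.5), r² = 218/4 = 54.5.
The points at distance exactly r from the centre are Q, R — 2 points.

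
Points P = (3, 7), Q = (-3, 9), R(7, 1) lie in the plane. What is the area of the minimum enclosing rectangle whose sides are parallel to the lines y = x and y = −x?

In coordinates u = x + y, v = x − y the rectangle is axis-aligned; the map (x,y)→(u,v) scales areas by 2.
u-values: 10, 6, 8; range = 10 − 6 = 4.
v-values: -4, -12, 6; range = 6 − (-12) = 18.
Area = (4 × 18) / 2 = 36.

36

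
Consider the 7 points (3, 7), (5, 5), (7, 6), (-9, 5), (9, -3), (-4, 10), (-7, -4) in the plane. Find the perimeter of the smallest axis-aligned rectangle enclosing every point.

64

Width = max x − min x = 9 − (-9) = 18.
Height = max y − min y = 10 − (-4) = 14.
Perimeter = 2(18 + 14) = 64.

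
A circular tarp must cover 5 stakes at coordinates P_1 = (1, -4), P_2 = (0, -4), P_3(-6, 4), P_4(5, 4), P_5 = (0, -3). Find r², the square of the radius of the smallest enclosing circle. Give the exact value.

The minimum enclosing circle of a finite set is fixed by two of the points (as a diameter) or three (as a circumcircle).
The minimum enclosing circle is determined by three boundary points: P_1, P_3, P_4.
Their circumcentre is (-0.5, 1.75) with r² = 35.3125.
The farthest remaining point P_2 is at distance² 33.3125 ≤ 35.3125.

35.3125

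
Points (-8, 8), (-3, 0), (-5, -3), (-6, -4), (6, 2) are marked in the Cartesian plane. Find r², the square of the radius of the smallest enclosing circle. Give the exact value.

The minimum enclosing circle of a finite set is fixed by two of the points (as a diameter) or three (as a circumcircle).
The minimum enclosing circle is determined by three boundary points: (-8, 8), (-6, -4), (6, 2).
Their circumcentre is (-25/13, 37/13) with r² = 10730/169.
The farthest remaining point (-5, -3) is at distance² 7376/169 ≤ 10730/169.

10730/169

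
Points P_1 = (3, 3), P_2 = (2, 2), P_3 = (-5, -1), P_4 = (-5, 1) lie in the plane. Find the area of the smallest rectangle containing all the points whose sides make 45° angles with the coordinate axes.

36

In coordinates u = x + y, v = x − y the rectangle is axis-aligned; the map (x,y)→(u,v) scales areas by 2.
u-values: 6, 4, -6, -4; range = 6 − (-6) = 12.
v-values: 0, 0, -4, -6; range = 0 − (-6) = 6.
Area = (12 × 6) / 2 = 36.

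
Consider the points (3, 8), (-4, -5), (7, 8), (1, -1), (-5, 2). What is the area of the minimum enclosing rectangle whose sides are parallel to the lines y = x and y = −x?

In coordinates u = x + y, v = x − y the rectangle is axis-aligned; the map (x,y)→(u,v) scales areas by 2.
u-values: 11, -9, 15, 0, -3; range = 15 − (-9) = 24.
v-values: -5, 1, -1, 2, -7; range = 2 − (-7) = 9.
Area = (24 × 9) / 2 = 108.

108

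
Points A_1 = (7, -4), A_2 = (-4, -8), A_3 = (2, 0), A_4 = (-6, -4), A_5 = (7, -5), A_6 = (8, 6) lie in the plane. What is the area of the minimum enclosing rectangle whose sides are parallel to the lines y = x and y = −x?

182

In coordinates u = x + y, v = x − y the rectangle is axis-aligned; the map (x,y)→(u,v) scales areas by 2.
u-values: 3, -12, 2, -10, 2, 14; range = 14 − (-12) = 26.
v-values: 11, 4, 2, -2, 12, 2; range = 12 − (-2) = 14.
Area = (26 × 14) / 2 = 182.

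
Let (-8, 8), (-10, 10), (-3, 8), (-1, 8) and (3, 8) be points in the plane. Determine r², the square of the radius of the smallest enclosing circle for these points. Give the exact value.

43.25

A smallest enclosing disk is always determined by at most three of the input points on its boundary.
The farthest pair is (-10, 10)–(3, 8) with squared distance 173. The circle on this segment as diameter has centre (-3.5, 9) and r² = 173/4 = 43.25.
Check (-8, 8): distance² to centre = 21.25 ≤ 43.25, so it lies inside.
All remaining points lie in this disk, and no smaller disk contains both endpoints, so this is the minimum enclosing circle.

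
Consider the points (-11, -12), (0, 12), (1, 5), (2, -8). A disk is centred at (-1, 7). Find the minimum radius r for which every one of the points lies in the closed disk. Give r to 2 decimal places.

21.47

The required radius is the distance from (-1, 7) to the farthest point.
Squared distances: 461, 26, 8, 234.
Maximum is 461, attained at (-11, -12).
r = √461 ≈ 21.47.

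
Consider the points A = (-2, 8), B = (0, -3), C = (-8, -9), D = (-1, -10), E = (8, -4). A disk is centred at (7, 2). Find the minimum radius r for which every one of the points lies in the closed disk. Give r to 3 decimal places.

18.601

The required radius is the distance from (7, 2) to the farthest point.
Squared distances: 117, 74, 346, 208, 37.
Maximum is 346, attained at C.
r = √346 ≈ 18.601.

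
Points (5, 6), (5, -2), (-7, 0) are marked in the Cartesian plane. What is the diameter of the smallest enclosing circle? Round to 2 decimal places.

Call the three points A, B, C in the order given.
Side lengths²: AB² = 64, AC² = 180, BC² = 148.
Since AC² = 180 < 148 + 64 = 212, the triangle is acute, so the smallest enclosing circle is the circumcircle.
Circumcentre = (-0.5, 2), r² = 46.25.
Diameter = 2r = 2√(46.25) ≈ 13.60.

13.60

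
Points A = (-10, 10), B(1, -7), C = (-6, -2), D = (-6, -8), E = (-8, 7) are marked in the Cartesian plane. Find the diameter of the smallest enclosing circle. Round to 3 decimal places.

20.248

The minimum enclosing circle of a finite set is fixed by two of the points (as a diameter) or three (as a circumcircle).
The farthest pair is A–B with squared distance 410. The circle on this segment as diameter has centre (-4.5, 1.5) and r² = 410/4 = 102.5.
Check C: distance² to centre = 14.5 ≤ 102.5, so it lies inside.
All remaining points lie in this disk, and no smaller disk contains both endpoints, so this is the minimum enclosing circle.
Diameter = 2r = 2√(102.5) ≈ 20.248.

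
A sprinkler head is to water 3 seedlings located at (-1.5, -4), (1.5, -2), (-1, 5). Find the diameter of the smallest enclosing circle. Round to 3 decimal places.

Call the three points A, B, C in the order given.
Side lengths²: AB² = 13, AC² = 81.25, BC² = 55.25.
Since AC² = 81.25 ≥ 55.25 + 13 = 68.25, the angle opposite AC is not acute, so the smallest enclosing circle has AC as diameter.
Centre = midpoint of AC = (-1.25, 0.5), r² = 81.25/4 = 20.3125.
Diameter = 2r = 2√(20.3125) ≈ 9.014.

9.014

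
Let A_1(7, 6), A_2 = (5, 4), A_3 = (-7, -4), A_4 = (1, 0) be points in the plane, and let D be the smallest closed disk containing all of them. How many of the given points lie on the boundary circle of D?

By Welzl's lemma the MEC is supported by two points (diametrically opposite) or three points (on a circumcircle).
The farthest pair is A_1–A_3 with squared distance 296. The circle on this segment as diameter has centre (0, 1) and r² = 296/4 = 74.
Check A_2: distance² to centre = 34 ≤ 74, so it lies inside.
All remaining points lie in this disk, and no smaller disk contains both endpoints, so this is the minimum enclosing circle.
The points at distance exactly r from the centre are A_1, A_3 — 2 points.

2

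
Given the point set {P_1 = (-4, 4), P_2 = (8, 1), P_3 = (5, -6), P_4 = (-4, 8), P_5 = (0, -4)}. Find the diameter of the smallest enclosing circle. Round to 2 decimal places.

The farthest pair is P_3–P_4 with squared distance 277. The circle on this segment as diameter has centre (0.5, 1) and r² = 277/4 = 69.25.
Check P_1: distance² to centre = 29.25 ≤ 69.25, so it lies inside.
All remaining points lie in this disk, and no smaller disk contains both endpoints, so this is the minimum enclosing circle.
Diameter = 2r = 2√(69.25) ≈ 16.64.

16.64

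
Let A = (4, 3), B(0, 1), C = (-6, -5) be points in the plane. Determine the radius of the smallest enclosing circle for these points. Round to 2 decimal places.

Side lengths²: AB² = 20, AC² = 164, BC² = 72.
Since AC² = 164 ≥ 72 + 20 = 92, the angle opposite AC is not acute, so the smallest enclosing circle has AC as diameter.
Centre = midpoint of AC = (-1, -1), r² = 164/4 = 41.
r = √41 ≈ 6.40.

6.40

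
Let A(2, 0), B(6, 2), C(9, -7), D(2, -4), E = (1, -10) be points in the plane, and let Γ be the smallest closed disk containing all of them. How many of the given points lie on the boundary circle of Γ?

2

By Welzl's lemma the MEC is supported by two points (diametrically opposite) or three points (on a circumcircle).
The farthest pair is B–E with squared distance 169. The circle on this segment as diameter has centre (3.5, -4) and r² = 169/4 = 42.25.
Check A: distance² to centre = 18.25 ≤ 42.25, so it lies inside.
All remaining points lie in this disk, and no smaller disk contains both endpoints, so this is the minimum enclosing circle.
The points at distance exactly r from the centre are B, E — 2 points.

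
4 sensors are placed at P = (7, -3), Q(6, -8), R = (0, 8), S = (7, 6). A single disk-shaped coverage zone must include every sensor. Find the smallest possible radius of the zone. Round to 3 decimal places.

8.544

A smallest enclosing disk is always determined by at most three of the input points on its boundary.
The farthest pair is Q–R with squared distance 292. The circle on this segment as diameter has centre (3, 0) and r² = 292/4 = 73.
Check P: distance² to centre = 25 ≤ 73, so it lies inside.
All remaining points lie in this disk, and no smaller disk contains both endpoints, so this is the minimum enclosing circle.
r = √73 ≈ 8.544.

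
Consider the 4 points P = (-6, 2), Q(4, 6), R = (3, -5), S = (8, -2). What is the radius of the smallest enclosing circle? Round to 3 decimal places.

The minimum enclosing circle of a finite set is fixed by two of the points (as a diameter) or three (as a circumcircle).
The farthest pair is P–S with squared distance 212. The circle on this segment as diameter has centre (1, 0) and r² = 212/4 = 53.
Check Q: distance² to centre = 45 ≤ 53, so it lies inside.
All remaining points lie in this disk, and no smaller disk contains both endpoints, so this is the minimum enclosing circle.
r = √53 ≈ 7.280.

7.280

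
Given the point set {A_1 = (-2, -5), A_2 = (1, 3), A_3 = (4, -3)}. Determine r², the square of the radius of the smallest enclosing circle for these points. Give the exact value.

1825/98

Side lengths²: A_1A_2² = 73, A_1A_3² = 40, A_2A_3² = 45.
Since A_1A_2² = 73 < 45 + 40 = 85, the triangle is acute, so the smallest enclosing circle is the circumcircle.
Circumcentre = (1/14, -17/14), r² = 1825/98.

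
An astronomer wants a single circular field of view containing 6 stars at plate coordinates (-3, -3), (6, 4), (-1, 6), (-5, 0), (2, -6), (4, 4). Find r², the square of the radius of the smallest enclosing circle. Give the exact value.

26129/676

A smallest enclosing disk is always determined by at most three of the input points on its boundary.
The minimum enclosing circle is determined by three boundary points: (6, 4), (-1, 6), (2, -6).
Their circumcentre is (29/26, 2/13) with r² = 26129/676.
The farthest remaining point (-5, 0) is at distance² 25297/676 ≤ 26129/676.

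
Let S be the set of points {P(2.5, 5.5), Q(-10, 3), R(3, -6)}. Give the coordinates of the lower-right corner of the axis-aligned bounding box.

x-range [-10, 3], y-range [-6, 5.5].
The lower-right corner is (3, -6).

(3, -6)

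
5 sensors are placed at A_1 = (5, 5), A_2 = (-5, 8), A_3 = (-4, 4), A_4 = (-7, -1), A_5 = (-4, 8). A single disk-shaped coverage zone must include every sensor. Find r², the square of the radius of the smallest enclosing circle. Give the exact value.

A smallest enclosing disk is always determined by at most three of the input points on its boundary.
The minimum enclosing circle is determined by three boundary points: A_1, A_2, A_4.
Their circumcentre is (-1.21875, 2.4375) with r² = 45.2392578125.
The farthest remaining point A_5 is at distance² 38.6767578125 ≤ 45.2392578125.

45.2392578125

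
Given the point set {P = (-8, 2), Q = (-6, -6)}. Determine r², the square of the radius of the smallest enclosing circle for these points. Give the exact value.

17

The smallest circle enclosing two points has them as diameter endpoints.
Centre = midpoint = (-7, -2); r² = |PQ|²/4 = 68/4 = 17.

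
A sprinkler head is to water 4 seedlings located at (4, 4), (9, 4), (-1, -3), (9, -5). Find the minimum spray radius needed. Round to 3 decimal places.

By Welzl's lemma the MEC is supported by two points (diametrically opposite) or three points (on a circumcircle).
The minimum enclosing circle is determined by three boundary points: (9, 4), (-1, -3), (9, -5).
Their circumcentre is (4.7, -0.5) with r² = 38.74.
The farthest remaining point (4, 4) is at distance² 20.74 ≤ 38.74.
r = √(38.74) ≈ 6.224.

6.224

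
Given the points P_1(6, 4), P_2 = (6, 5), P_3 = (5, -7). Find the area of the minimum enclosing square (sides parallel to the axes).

144

The bounding box has width 1 and height 12.
An axis-aligned square enclosing the set must have side ≥ max(width, height).
So the minimum side is max(1, 12) = 12.
Area = 12² = 144.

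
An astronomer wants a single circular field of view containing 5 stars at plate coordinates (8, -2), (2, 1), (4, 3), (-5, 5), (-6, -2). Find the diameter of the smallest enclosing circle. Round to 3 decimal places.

A smallest enclosing disk is always determined by at most three of the input points on its boundary.
The minimum enclosing circle is determined by three boundary points: (8, -2), (-5, 5), (-6, -2).
Their circumcentre is (1, 4/7) with r² = 2725/49.
The farthest remaining point (4, 3) is at distance² 730/49 ≤ 2725/49.
Diameter = 2r = 2√(2725/49) ≈ 14.915.

14.915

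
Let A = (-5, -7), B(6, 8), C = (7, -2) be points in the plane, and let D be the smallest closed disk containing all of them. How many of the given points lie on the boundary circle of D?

2

Side lengths²: AB² = 346, AC² = 169, BC² = 101.
Since AB² = 346 ≥ 169 + 101 = 270, the angle opposite AB is not acute, so the smallest enclosing circle has AB as diameter.
Centre = midpoint of AB = (0.5, 0.5), r² = 346/4 = 86.5.
The points at distance exactly r from the centre are A, B — 2 points.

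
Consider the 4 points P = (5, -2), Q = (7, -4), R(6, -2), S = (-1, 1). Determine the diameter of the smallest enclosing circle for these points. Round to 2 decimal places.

A smallest enclosing disk is always determined by at most three of the input points on its boundary.
The farthest pair is Q–S with squared distance 89. The circle on this segment as diameter has centre (3, -1.5) and r² = 89/4 = 22.25.
Check P: distance² to centre = 4.25 ≤ 22.25, so it lies inside.
All remaining points lie in this disk, and no smaller disk contains both endpoints, so this is the minimum enclosing circle.
Diameter = 2r = 2√(22.25) ≈ 9.43.

9.43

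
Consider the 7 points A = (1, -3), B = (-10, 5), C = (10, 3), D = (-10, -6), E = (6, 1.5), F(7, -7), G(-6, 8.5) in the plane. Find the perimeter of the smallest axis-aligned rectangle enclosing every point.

71

Width = max x − min x = 10 − (-10) = 20.
Height = max y − min y = 8.5 − (-7) = 15.5.
Perimeter = 2(20 + 15.5) = 71.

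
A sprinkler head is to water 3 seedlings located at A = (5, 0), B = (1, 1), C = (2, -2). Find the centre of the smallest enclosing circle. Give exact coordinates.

Side lengths²: AB² = 17, AC² = 13, BC² = 10.
Since AB² = 17 < 13 + 10 = 23, the triangle is acute, so the smallest enclosing circle is the circumcircle.
Circumcentre = (63/22, -1/22), r² = 1105/242.
Centre = (63/22, -1/22).

(63/22, -1/22)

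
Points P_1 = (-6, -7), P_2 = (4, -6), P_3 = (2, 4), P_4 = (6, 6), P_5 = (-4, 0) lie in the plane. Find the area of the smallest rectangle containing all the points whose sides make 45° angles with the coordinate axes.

In coordinates u = x + y, v = x − y the rectangle is axis-aligned; the map (x,y)→(u,v) scales areas by 2.
u-values: -13, -2, 6, 12, -4; range = 12 − (-13) = 25.
v-values: 1, 10, -2, 0, -4; range = 10 − (-4) = 14.
Area = (25 × 14) / 2 = 175.

175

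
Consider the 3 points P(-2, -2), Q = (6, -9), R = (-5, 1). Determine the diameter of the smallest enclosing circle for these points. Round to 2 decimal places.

14.87

Side lengths²: PQ² = 113, PR² = 18, QR² = 221.
Since QR² = 221 ≥ 113 + 18 = 131, the angle opposite QR is not acute, so the smallest enclosing circle has QR as diameter.
Centre = midpoint of QR = (0.5, -4), r² = 221/4 = 55.25.
Diameter = 2r = 2√(55.25) ≈ 14.87.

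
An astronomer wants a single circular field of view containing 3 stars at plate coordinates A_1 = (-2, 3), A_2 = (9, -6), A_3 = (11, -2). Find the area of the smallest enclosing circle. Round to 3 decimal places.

160.136

Side lengths²: A_1A_2² = 202, A_1A_3² = 194, A_2A_3² = 20.
Since A_1A_2² = 202 < 194 + 20 = 214, the triangle is acute, so the smallest enclosing circle is the circumcircle.
Circumcentre = (122/31, -30/31), r² = 48985/961.
Area = π·r² = π·48985/961 ≈ 160.136.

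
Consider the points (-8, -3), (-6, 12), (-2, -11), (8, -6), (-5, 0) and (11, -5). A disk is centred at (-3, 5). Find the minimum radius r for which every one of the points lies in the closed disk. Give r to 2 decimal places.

17.20

The required radius is the distance from (-3, 5) to the farthest point.
Squared distances: 89, 58, 257, 242, 29, 296.
Maximum is 296, attained at (11, -5).
r = √296 ≈ 17.20.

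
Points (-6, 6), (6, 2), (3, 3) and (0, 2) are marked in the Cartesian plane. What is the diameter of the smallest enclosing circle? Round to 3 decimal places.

A smallest enclosing disk is always determined by at most three of the input points on its boundary.
The farthest pair is (-6, 6)–(6, 2) with squared distance 160. The circle on this segment as diameter has centre (0, 4) and r² = 160/4 = 40.
Check (3, 3): distance² to centre = 10 ≤ 40, so it lies inside.
All remaining points lie in this disk, and no smaller disk contains both endpoints, so this is the minimum enclosing circle.
Diameter = 2r = 2√40 ≈ 12.649.

12.649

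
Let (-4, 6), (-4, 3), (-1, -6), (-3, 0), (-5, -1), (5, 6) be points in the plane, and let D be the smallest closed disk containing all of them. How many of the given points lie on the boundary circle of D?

3

The minimum enclosing circle of a finite set is fixed by two of the points (as a diameter) or three (as a circumcircle).
The minimum enclosing circle is determined by three boundary points: (-4, 6), (-1, -6), (5, 6).
Their circumcentre is (0.5, 0.75) with r² = 47.8125.
The farthest remaining point (-5, -1) is at distance² 33.3125 ≤ 47.8125.
The points at distance exactly r from the centre are (-4, 6), (-1, -6), (5, 6) — 3 points.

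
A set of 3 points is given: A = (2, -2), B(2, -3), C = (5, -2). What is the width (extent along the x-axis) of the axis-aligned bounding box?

3

max x = 5, min x = 2, so width = 3.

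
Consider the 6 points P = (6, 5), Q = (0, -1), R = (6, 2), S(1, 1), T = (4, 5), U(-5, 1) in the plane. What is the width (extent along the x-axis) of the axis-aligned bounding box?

max x = 6, min x = -5, so width = 11.

11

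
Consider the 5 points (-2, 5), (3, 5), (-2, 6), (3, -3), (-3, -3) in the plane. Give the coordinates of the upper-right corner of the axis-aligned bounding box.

x-range [-3, 3], y-range [-3, 6].
The upper-right corner is (3, 6).

(3, 6)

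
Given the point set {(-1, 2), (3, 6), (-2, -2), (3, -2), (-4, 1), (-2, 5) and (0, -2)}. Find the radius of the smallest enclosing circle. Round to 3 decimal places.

By Welzl's lemma the MEC is supported by two points (diametrically opposite) or three points (on a circumcircle).
The farthest pair is (3, 6)–(-2, -2) with squared distance 89. The circle on this segment as diameter has centre (0.5, 2) and r² = 89/4 = 22.25.
Check (-1, 2): distance² to centre = 2.25 ≤ 22.25, so it lies inside.
All remaining points lie in this disk, and no smaller disk contains both endpoints, so this is the minimum enclosing circle.
r = √(22.25) ≈ 4.717.

4.717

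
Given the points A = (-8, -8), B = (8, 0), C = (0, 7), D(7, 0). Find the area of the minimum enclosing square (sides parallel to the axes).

256

The bounding box has width 16 and height 15.
An axis-aligned square enclosing the set must have side ≥ max(width, height).
So the minimum side is max(16, 15) = 16.
Area = 16² = 256.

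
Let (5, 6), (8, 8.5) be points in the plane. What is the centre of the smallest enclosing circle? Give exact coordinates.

(6.5, 7.25)

The smallest circle enclosing two points has them as diameter endpoints.
Centre = midpoint = (6.5, 7.25); r² = |(5, 6)−(8, 8.5)|²/4 = 15.25/4 = 3.8125.
Centre = (6.5, 7.25).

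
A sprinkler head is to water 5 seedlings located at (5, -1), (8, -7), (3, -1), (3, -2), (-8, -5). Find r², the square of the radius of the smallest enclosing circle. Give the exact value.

65

A smallest enclosing disk is always determined by at most three of the input points on its boundary.
The farthest pair is (8, -7)–(-8, -5) with squared distance 260. The circle on this segment as diameter has centre (0, -6) and r² = 260/4 = 65.
Check (5, -1): distance² to centre = 50 ≤ 65, so it lies inside.
All remaining points lie in this disk, and no smaller disk contains both endpoints, so this is the minimum enclosing circle.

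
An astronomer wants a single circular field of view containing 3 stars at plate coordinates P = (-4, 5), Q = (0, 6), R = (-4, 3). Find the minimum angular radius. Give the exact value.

Side lengths²: PQ² = 17, PR² = 4, QR² = 25.
Since QR² = 25 ≥ 17 + 4 = 21, the angle opposite QR is not acute, so the smallest enclosing circle has QR as diameter.
Centre = midpoint of QR = (-2, 4.5), r² = 25/4 = 6.25.
r = √(6.25) = 2.5.

2.5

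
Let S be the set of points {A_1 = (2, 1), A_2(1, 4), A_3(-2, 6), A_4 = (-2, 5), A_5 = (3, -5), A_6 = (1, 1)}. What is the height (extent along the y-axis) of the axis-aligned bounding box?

11

max y = 6, min y = -5, so height = 11.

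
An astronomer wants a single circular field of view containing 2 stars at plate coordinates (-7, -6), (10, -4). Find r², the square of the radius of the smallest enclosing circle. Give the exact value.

73.25

The smallest circle enclosing two points has them as diameter endpoints.
Centre = midpoint = (1.5, -5); r² = |(-7, -6)−(10, -4)|²/4 = 293/4 = 73.25.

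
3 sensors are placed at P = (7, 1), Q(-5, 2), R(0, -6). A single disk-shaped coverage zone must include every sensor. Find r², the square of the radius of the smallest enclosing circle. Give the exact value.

12905/338

Side lengths²: PQ² = 145, PR² = 98, QR² = 89.
Since PQ² = 145 < 98 + 89 = 187, the triangle is acute, so the smallest enclosing circle is the circumcircle.
Circumcentre = (23/26, 3/26), r² = 12905/338.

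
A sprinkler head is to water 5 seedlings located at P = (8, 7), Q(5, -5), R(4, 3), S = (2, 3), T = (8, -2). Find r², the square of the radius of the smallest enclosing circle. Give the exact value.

The minimum enclosing circle of a finite set is fixed by two of the points (as a diameter) or three (as a circumcircle).
The farthest pair is P–Q with squared distance 153. The circle on this segment as diameter has centre (6.5, 1) and r² = 153/4 = 38.25.
Check R: distance² to centre = 10.25 ≤ 38.25, so it lies inside.
All remaining points lie in this disk, and no smaller disk contains both endpoints, so this is the minimum enclosing circle.

38.25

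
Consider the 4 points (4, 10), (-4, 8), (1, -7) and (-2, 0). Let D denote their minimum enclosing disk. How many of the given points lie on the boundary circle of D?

3

By Welzl's lemma the MEC is supported by two points (diametrically opposite) or three points (on a circumcircle).
The minimum enclosing circle is determined by three boundary points: (4, 10), (-4, 8), (1, -7).
Their circumcentre is (24/13, 21/13) with r² = 12665/169.
The farthest remaining point (-2, 0) is at distance² 2941/169 ≤ 12665/169.
The points at distance exactly r from the centre are (4, 10), (-4, 8), (1, -7) — 3 points.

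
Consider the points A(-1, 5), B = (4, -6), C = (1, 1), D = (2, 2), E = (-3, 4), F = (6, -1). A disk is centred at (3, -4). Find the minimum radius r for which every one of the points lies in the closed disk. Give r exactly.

The required radius is the distance from (3, -4) to the farthest point.
Squared distances: 97, 5, 29, 37, 100, 18.
Maximum is 100, attained at E.
r = √100 = 10.

10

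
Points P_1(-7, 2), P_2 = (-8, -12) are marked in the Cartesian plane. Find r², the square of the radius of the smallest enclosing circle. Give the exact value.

The smallest circle enclosing two points has them as diameter endpoints.
Centre = midpoint = (-7.5, -5); r² = |P_1P_2|²/4 = 197/4 = 49.25.

49.25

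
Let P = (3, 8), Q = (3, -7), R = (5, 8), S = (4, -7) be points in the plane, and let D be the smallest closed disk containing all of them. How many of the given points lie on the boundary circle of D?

The farthest pair is Q–R with squared distance 229. The circle on this segment as diameter has centre (4, 0.5) and r² = 229/4 = 57.25.
Check P: distance² to centre = 57.25 ≤ 57.25, so it lies inside.
All remaining points lie in this disk, and no smaller disk contains both endpoints, so this is the minimum enclosing circle.
The points at distance exactly r from the centre are P, Q, R — 3 points.

3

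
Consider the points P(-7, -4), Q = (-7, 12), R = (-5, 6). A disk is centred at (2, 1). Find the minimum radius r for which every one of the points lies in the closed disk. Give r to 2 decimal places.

The required radius is the distance from (2, 1) to the farthest point.
Squared distances: 106, 202, 74.
Maximum is 202, attained at Q.
r = √202 ≈ 14.21.

14.21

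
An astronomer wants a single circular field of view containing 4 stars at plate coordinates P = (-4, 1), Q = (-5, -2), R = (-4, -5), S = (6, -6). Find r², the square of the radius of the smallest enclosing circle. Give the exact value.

37.25

A smallest enclosing disk is always determined by at most three of the input points on its boundary.
The farthest pair is P–S with squared distance 149. The circle on this segment as diameter has centre (1, -2.5) and r² = 149/4 = 37.25.
Check Q: distance² to centre = 36.25 ≤ 37.25, so it lies inside.
All remaining points lie in this disk, and no smaller disk contains both endpoints, so this is the minimum enclosing circle.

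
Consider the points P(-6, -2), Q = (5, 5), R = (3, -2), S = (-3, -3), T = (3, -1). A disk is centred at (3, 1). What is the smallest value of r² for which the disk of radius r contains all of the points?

90

The required radius is the distance from (3, 1) to the farthest point.
Squared distances: 90, 20, 9, 52, 4.
Maximum is 90, attained at P.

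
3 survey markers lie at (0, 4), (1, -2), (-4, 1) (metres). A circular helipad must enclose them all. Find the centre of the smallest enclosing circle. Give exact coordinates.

(-13/18, 43/54)

Call the three points A, B, C in the order given.
Side lengths²: AB² = 37, AC² = 25, BC² = 34.
Since AB² = 37 < 34 + 25 = 59, the triangle is acute, so the smallest enclosing circle is the circumcircle.
Circumcentre = (-13/18, 43/54), r² = 15725/1458.
Centre = (-13/18, 43/54).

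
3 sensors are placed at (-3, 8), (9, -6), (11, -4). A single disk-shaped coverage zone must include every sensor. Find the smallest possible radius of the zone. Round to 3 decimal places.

9.247

Call the three points A, B, C in the order given.
Side lengths²: AB² = 340, AC² = 340, BC² = 8.
Since AC² = 340 < 340 + 8 = 348, the triangle is acute, so the smallest enclosing circle is the circumcircle.
Circumcentre = (46/13, 19/13), r² = 14450/169.
r = √(14450/169) ≈ 9.247.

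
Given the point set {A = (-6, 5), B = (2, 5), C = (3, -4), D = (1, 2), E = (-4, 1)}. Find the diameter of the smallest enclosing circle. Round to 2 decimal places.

The minimum enclosing circle of a finite set is fixed by two of the points (as a diameter) or three (as a circumcircle).
The farthest pair is A–C with squared distance 162. The circle on this segment as diameter has centre (-1.5, 0.5) and r² = 162/4 = 40.5.
Check B: distance² to centre = 32.5 ≤ 40.5, so it lies inside.
All remaining points lie in this disk, and no smaller disk contains both endpoints, so this is the minimum enclosing circle.
Diameter = 2r = 2√(40.5) ≈ 12.73.

12.73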